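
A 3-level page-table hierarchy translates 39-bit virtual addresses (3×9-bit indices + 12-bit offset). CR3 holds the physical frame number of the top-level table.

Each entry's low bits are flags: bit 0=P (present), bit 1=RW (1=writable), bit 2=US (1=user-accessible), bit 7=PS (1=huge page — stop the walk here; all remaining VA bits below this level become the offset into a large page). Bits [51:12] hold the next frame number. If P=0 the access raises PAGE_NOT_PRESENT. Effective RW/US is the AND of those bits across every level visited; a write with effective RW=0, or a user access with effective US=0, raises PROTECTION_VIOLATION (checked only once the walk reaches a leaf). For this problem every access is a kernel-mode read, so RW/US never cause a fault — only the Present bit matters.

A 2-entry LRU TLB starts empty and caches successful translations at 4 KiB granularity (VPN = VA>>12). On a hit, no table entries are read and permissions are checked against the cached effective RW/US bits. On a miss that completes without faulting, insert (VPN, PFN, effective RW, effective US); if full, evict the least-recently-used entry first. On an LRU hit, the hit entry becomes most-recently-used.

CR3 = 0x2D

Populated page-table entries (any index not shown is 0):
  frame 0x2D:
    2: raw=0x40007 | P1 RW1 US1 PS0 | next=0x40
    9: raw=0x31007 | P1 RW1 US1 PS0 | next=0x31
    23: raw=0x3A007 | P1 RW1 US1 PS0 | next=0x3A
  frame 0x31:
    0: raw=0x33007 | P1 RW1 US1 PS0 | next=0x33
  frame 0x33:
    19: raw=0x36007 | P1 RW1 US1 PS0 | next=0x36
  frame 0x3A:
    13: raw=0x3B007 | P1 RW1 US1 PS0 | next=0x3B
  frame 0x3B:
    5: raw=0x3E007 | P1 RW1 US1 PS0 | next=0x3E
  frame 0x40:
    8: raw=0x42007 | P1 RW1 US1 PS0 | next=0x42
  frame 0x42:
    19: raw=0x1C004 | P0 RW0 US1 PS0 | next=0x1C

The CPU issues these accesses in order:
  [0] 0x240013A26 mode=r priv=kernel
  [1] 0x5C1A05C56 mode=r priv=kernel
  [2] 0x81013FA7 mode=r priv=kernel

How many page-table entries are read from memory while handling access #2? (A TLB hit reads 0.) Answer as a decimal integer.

Trace:
#0 VA=0x240013A26 (r,kernel):
  L0 @0x2D[9] → 0x31007  P=1,RW=1,US=1,PS=0
  L1 @0x31[0] → 0x33007  P=1,RW=1,US=1,PS=0
  L2 @0x33[19] → 0x36007  P=1,RW=1,US=1,PS=0
  ✓ 0x36A26  — 3 lookups
#1 VA=0x5C1A05C56 (r,kernel):
  L0 @0x2D[23] → 0x3A007  P=1,RW=1,US=1,PS=0
  L1 @0x3A[13] → 0x3B007  P=1,RW=1,US=1,PS=0
  L2 @0x3B[5] → 0x3E007  P=1,RW=1,US=1,PS=0
  ✓ 0x3EC56  — 3 lookups
#2 VA=0x81013FA7 (r,kernel):
  L0 @0x2D[2] → 0x40007  P=1,RW=1,US=1,PS=0
  L1 @0x40[8] → 0x42007  P=1,RW=1,US=1,PS=0
  L2 @0x42[19] → 0x1C004  P=0,RW=0,US=1,PS=0
  → PAGE_NOT_PRESENT  (3 entries read)

Entries read for #2: 3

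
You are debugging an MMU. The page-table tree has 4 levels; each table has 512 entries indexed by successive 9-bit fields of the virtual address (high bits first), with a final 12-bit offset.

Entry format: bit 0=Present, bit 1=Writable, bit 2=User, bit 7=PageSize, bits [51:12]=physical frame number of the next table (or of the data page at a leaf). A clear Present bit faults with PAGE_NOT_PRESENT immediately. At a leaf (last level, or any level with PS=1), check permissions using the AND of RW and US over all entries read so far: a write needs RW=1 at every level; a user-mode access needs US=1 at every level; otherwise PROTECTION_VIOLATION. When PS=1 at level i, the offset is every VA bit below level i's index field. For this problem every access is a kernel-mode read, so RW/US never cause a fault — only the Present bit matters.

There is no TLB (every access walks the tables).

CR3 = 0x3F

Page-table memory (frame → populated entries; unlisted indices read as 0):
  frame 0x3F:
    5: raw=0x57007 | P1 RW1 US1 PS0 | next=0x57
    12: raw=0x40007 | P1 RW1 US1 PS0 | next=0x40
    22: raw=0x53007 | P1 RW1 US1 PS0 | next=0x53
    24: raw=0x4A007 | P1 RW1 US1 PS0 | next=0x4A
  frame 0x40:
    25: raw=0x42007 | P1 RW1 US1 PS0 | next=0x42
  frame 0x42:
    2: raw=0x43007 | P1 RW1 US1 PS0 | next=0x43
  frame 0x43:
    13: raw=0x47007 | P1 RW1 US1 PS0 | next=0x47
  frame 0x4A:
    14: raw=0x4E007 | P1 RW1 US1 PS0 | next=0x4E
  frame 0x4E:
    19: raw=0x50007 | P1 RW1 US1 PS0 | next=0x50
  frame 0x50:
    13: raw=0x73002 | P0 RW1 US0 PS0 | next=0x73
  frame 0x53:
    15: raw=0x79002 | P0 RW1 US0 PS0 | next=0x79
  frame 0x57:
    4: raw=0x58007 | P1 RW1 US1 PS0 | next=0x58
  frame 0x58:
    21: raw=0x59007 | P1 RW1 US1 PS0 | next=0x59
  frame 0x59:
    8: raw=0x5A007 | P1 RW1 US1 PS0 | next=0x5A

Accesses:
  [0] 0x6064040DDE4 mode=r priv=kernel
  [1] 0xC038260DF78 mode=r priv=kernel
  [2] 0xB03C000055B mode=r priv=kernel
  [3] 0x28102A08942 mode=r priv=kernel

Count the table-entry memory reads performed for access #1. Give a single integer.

Trace:
#0 VA=0x6064040DDE4 (r,kernel):
  L0 @0x3F[12] → 0x40007  P=1,RW=1,US=1,PS=0
  L1 @0x40[25] → 0x42007  P=1,RW=1,US=1,PS=0
  L2 @0x42[2] → 0x43007  P=1,RW=1,US=1,PS=0
  L3 @0x43[13] → 0x47007  P=1,RW=1,US=1,PS=0
  ⇒ phys 0x47DE4  [4 reads]
#1 VA=0xC038260DF78 (r,kernel):
  L0 @0x3F[24] → 0x4A007  P=1,RW=1,US=1,PS=0
  L1 @0x4A[14] → 0x4E007  P=1,RW=1,US=1,PS=0
  L2 @0x4E[19] → 0x50007  P=1,RW=1,US=1,PS=0
  L3 @0x50[13] → 0x73002  P=0,RW=1,US=0,PS=0
  ✗ PAGE_NOT_PRESENT  [4 reads]
#2 VA=0xB03C000055B (r,kernel):
  L0 @0x3F[22] → 0x53007  P=1,RW=1,US=1,PS=0
  L1 @0x53[15] → 0x79002  P=0,RW=1,US=0,PS=0
  ✗ PAGE_NOT_PRESENT  [2 reads]
#3 VA=0x28102A08942 (r,kernel):
  L0 @0x3F[5] → 0x57007  P=1,RW=1,US=1,PS=0
  L1 @0x57[4] → 0x58007  P=1,RW=1,US=1,PS=0
  L2 @0x58[21] → 0x59007  P=1,RW=1,US=1,PS=0
  L3 @0x59[8] → 0x5A007  P=1,RW=1,US=1,PS=0
  ⇒ phys 0x5A942  [4 reads]

Entries read for #1: 4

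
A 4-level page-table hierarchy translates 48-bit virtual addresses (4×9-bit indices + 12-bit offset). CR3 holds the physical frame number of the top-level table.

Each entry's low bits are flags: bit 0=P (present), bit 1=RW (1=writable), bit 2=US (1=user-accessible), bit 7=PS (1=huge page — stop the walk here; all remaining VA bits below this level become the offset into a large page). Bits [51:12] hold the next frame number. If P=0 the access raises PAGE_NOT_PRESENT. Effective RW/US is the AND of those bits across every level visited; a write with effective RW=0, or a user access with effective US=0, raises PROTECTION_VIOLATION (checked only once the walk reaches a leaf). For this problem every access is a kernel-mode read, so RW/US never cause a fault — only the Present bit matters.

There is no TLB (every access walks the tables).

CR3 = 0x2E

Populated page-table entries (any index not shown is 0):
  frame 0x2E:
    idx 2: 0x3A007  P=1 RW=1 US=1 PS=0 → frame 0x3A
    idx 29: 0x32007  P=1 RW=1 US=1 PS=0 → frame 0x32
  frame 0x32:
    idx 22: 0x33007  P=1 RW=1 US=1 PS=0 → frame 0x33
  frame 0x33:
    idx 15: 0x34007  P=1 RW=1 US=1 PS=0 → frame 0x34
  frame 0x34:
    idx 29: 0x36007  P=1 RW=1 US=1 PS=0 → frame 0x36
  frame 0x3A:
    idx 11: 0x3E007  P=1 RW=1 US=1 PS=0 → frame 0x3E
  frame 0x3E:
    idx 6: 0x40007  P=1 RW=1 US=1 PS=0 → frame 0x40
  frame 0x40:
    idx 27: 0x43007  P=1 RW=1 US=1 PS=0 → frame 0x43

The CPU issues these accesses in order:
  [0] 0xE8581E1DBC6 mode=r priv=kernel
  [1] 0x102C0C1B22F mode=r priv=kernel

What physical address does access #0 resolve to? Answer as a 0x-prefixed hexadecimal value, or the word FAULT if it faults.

Trace:
#0 VA=0xE8581E1DBC6 (r,kernel):
  [0] read 0x2E idx=29: raw=0x32007 flags P=1 W=1 U=1 S=0
  [1] read 0x32 idx=22: raw=0x33007 flags P=1 W=1 U=1 S=0
  [2] read 0x33 idx=15: raw=0x34007 flags P=1 W=1 U=1 S=0
  [3] read 0x34 idx=29: raw=0x36007 flags P=1 W=1 U=1 S=0
  ✓ 0x36BC6  — 4 lookups
#1 VA=0x102C0C1B22F (r,kernel):
  [0] read 0x2E idx=2: raw=0x3A007 flags P=1 W=1 U=1 S=0
  [1] read 0x3A idx=11: raw=0x3E007 flags P=1 W=1 U=1 S=0
  [2] read 0x3E idx=6: raw=0x40007 flags P=1 W=1 U=1 S=0
  [3] read 0x40 idx=27: raw=0x43007 flags P=1 W=1 U=1 S=0
  ✓ 0x4322F  — 4 lookups

Access #0 PA: 0x36BC6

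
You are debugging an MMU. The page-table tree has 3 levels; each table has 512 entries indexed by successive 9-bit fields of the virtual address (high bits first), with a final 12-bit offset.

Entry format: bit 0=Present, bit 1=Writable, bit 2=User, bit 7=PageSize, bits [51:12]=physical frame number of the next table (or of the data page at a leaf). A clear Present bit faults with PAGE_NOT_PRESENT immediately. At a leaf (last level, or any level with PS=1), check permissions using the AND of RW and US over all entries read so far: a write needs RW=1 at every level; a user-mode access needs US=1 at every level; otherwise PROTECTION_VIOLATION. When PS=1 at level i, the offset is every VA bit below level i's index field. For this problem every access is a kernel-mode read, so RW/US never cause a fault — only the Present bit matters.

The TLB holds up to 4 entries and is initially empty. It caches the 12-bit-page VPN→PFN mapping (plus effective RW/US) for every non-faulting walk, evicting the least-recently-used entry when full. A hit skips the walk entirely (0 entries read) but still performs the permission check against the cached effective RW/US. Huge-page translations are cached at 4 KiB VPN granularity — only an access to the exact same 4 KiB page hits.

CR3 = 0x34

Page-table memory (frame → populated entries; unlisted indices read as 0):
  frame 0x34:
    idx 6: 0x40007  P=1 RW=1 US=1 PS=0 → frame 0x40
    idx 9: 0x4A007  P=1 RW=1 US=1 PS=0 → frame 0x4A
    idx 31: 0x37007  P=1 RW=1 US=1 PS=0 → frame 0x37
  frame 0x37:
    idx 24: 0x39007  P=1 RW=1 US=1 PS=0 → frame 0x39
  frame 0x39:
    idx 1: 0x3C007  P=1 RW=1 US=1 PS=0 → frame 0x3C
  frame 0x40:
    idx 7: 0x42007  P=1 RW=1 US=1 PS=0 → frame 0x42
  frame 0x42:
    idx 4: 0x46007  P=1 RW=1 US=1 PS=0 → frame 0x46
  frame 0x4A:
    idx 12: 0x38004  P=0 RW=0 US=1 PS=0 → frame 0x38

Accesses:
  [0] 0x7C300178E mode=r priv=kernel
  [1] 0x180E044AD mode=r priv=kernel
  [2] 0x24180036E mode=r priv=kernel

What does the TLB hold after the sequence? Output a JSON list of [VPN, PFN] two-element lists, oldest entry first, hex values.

Per-access translation:
#0 VA=0x7C300178E (r,kernel):
  L0: frame=0x34 idx=31 entry=0x37007 [P=1 RW=1 US=1 PS=0]
  L1: frame=0x37 idx=24 entry=0x39007 [P=1 RW=1 US=1 PS=0]
  L2: frame=0x39 idx=1 entry=0x3C007 [P=1 RW=1 US=1 PS=0]
  → PA=0x3C78E  (3 entries read)
#1 VA=0x180E044AD (r,kernel):
  L0: frame=0x34 idx=6 entry=0x40007 [P=1 RW=1 US=1 PS=0]
  L1: frame=0x40 idx=7 entry=0x42007 [P=1 RW=1 US=1 PS=0]
  L2: frame=0x42 idx=4 entry=0x46007 [P=1 RW=1 US=1 PS=0]
  → PA=0x464AD  (3 entries read)
#2 VA=0x24180036E (r,kernel):
  L0: frame=0x34 idx=9 entry=0x4A007 [P=1 RW=1 US=1 PS=0]
  L1: frame=0x4A idx=12 entry=0x38004 [P=0 RW=0 US=1 PS=0]
  ✗ PAGE_NOT_PRESENT  [2 reads]

TLB: [["0x7C3001", "0x3C"], ["0x180E04", "0x46"]]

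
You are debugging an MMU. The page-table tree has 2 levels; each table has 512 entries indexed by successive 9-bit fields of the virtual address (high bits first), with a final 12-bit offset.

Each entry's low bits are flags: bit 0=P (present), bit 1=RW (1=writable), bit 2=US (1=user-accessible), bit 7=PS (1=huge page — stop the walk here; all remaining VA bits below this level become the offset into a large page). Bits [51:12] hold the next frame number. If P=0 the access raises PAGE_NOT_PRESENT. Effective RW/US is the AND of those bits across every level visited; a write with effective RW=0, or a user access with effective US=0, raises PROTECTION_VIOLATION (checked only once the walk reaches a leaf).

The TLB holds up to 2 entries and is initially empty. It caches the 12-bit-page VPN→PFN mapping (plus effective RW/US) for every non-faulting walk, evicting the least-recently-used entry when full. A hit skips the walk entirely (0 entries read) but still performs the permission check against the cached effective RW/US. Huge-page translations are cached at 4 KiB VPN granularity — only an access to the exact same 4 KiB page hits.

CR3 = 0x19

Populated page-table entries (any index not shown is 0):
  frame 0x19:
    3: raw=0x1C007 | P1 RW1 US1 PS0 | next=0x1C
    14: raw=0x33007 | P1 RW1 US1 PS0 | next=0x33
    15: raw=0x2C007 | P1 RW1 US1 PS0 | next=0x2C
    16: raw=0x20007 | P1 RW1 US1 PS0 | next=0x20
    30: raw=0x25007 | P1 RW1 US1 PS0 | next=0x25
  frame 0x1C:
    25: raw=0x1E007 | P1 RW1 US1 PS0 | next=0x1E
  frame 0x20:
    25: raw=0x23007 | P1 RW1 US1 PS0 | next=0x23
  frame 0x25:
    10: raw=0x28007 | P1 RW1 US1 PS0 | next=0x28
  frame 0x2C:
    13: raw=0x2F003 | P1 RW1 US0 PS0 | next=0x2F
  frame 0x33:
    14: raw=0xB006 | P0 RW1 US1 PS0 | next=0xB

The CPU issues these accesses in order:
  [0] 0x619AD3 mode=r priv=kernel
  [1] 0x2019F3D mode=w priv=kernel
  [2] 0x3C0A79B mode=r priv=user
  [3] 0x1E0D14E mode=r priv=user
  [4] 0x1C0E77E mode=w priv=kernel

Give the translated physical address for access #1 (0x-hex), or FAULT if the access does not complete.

Trace:
#0 VA=0x619AD3 (r,kernel):
  [0] read 0x19 idx=3: raw=0x1C007 flags P=1 W=1 U=1 S=0
  [1] read 0x1C idx=25: raw=0x1E007 flags P=1 W=1 U=1 S=0
  → PA=0x1EAD3  (2 entries read)
#1 VA=0x2019F3D (w,kernel):
  [0] read 0x19 idx=16: raw=0x20007 flags P=1 W=1 U=1 S=0
  [1] read 0x20 idx=25: raw=0x23007 flags P=1 W=1 U=1 S=0
  → PA=0x23F3D  (2 entries read)
#2 VA=0x3C0A79B (r,user):
  [0] read 0x19 idx=30: raw=0x25007 flags P=1 W=1 U=1 S=0
  [1] read 0x25 idx=10: raw=0x28007 flags P=1 W=1 U=1 S=0
  → PA=0x2879B  (2 entries read)
#3 VA=0x1E0D14E (r,user):
  [0] read 0x19 idx=15: raw=0x2C007 flags P=1 W=1 U=1 S=0
  [1] read 0x2C idx=13: raw=0x2F003 flags P=1 W=1 U=0 S=0
  ✗ PROTECTION_VIOLATION  [2 reads]
#4 VA=0x1C0E77E (w,kernel):
  [0] read 0x19 idx=14: raw=0x33007 flags P=1 W=1 U=1 S=0
  [1] read 0x33 idx=14: raw=0xB006 flags P=0 W=1 U=1 S=0
  ✗ PAGE_NOT_PRESENT  [2 reads]

Access #1 PA: 0x23F3D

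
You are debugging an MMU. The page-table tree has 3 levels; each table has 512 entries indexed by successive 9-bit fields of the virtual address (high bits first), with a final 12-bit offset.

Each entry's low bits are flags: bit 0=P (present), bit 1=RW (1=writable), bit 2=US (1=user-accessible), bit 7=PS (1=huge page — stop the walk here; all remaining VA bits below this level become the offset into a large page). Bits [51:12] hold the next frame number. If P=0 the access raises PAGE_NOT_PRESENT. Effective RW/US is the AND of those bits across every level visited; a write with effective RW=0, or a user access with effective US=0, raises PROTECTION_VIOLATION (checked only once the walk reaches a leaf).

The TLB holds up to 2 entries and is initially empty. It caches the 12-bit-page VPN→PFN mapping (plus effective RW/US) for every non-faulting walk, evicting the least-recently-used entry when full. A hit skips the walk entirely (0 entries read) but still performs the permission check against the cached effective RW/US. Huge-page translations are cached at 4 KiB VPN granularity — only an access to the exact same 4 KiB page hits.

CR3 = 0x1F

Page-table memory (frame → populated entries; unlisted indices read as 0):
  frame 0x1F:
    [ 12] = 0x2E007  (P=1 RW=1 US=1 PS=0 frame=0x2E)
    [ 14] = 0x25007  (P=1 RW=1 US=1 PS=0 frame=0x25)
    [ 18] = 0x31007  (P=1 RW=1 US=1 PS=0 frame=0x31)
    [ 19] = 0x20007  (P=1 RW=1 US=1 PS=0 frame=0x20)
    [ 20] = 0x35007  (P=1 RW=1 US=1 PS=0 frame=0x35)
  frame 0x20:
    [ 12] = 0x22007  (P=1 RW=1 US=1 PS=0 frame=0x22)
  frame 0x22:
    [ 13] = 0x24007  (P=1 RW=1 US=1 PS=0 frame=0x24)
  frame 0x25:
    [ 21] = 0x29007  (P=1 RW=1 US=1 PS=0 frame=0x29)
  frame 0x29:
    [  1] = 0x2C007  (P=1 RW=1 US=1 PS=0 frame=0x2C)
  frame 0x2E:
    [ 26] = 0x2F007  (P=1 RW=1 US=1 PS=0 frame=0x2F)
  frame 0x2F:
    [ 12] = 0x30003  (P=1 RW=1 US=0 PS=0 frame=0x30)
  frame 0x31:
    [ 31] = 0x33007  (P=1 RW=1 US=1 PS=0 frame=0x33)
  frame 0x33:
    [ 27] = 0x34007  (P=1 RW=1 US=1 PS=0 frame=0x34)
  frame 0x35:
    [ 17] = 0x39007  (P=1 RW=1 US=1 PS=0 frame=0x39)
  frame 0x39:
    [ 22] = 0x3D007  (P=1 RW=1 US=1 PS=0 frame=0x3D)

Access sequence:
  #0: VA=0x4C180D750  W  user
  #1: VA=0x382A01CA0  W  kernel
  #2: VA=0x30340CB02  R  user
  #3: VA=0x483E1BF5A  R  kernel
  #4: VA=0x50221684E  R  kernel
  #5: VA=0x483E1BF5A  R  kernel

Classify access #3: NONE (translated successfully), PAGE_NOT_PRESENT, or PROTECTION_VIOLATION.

Walk each access:
#0 VA=0x4C180D750 (w,user):
  [0] read 0x1F idx=19: raw=0x20007 flags P=1 W=1 U=1 S=0
  [1] read 0x20 idx=12: raw=0x22007 flags P=1 W=1 U=1 S=0
  [2] read 0x22 idx=13: raw=0x24007 flags P=1 W=1 U=1 S=0
  → PA=0x24750  (3 entries read)
#1 VA=0x382A01CA0 (w,kernel):
  [0] read 0x1F idx=14: raw=0x25007 flags P=1 W=1 U=1 S=0
  [1] read 0x25 idx=21: raw=0x29007 flags P=1 W=1 U=1 S=0
  [2] read 0x29 idx=1: raw=0x2C007 flags P=1 W=1 U=1 S=0
  → PA=0x2CCA0  (3 entries read)
#2 VA=0x30340CB02 (r,user):
  [0] read 0x1F idx=12: raw=0x2E007 flags P=1 W=1 U=1 S=0
  [1] read 0x2E idx=26: raw=0x2F007 flags P=1 W=1 U=1 S=0
  [2] read 0x2F idx=12: raw=0x30003 flags P=1 W=1 U=0 S=0
  → PROTECTION_VIOLATION  (3 entries read)
#3 VA=0x483E1BF5A (r,kernel):
  [0] read 0x1F idx=18: raw=0x31007 flags P=1 W=1 U=1 S=0
  [1] read 0x31 idx=31: raw=0x33007 flags P=1 W=1 U=1 S=0
  [2] read 0x33 idx=27: raw=0x34007 flags P=1 W=1 U=1 S=0
  → PA=0x34F5A  (3 entries read)
#4 VA=0x50221684E (r,kernel):
  [0] read 0x1F idx=20: raw=0x35007 flags P=1 W=1 U=1 S=0
  [1] read 0x35 idx=17: raw=0x39007 flags P=1 W=1 U=1 S=0
  [2] read 0x39 idx=22: raw=0x3D007 flags P=1 W=1 U=1 S=0
  → PA=0x3D84E  (3 entries read)
#5 VA=0x483E1BF5A (r,kernel):
  TLB hit vpn=0x483E1B → PA=0x34F5A

Access #3 fault: NONE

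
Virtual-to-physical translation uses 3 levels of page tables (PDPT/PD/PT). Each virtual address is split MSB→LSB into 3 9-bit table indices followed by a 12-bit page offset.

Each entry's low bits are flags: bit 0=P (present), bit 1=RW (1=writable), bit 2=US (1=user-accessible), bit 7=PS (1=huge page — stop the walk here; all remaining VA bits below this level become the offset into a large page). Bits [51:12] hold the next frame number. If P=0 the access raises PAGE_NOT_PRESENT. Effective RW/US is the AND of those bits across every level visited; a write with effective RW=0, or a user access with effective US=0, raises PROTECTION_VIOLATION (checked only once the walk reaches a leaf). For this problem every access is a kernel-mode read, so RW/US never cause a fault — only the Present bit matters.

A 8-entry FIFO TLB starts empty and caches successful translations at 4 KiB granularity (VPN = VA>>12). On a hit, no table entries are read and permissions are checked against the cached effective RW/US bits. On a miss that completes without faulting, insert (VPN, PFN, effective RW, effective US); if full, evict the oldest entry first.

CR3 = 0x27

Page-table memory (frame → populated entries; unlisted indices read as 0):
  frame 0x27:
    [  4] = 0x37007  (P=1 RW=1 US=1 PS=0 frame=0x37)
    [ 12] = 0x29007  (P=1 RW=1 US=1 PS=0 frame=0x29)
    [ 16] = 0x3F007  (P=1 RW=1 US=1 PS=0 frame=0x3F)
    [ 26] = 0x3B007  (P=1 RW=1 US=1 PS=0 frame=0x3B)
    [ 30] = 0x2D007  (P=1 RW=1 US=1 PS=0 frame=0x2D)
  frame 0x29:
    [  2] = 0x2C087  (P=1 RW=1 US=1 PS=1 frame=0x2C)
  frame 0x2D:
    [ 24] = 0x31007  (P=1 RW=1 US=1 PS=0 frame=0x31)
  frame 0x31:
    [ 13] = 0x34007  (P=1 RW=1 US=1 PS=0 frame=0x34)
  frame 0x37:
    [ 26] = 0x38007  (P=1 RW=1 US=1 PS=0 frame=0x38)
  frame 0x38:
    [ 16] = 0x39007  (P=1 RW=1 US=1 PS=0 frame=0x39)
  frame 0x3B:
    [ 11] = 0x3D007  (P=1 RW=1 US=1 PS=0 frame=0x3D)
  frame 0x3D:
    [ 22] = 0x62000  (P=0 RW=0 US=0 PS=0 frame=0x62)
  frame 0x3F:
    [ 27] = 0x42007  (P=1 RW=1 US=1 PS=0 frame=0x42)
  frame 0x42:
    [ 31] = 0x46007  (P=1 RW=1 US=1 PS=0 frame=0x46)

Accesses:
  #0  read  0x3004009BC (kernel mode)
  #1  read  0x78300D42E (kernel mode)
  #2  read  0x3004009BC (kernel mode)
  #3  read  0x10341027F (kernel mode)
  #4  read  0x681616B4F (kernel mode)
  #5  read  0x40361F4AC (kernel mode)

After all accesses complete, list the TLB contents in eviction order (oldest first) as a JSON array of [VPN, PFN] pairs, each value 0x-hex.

Walk each access:
#0 VA=0x3004009BC (r,kernel):
  L0 @0x27[12] → 0x29007  P=1,RW=1,US=1,PS=0
  L1 @0x29[2] → 0x2C087  P=1,RW=1,US=1,PS=1
  ⇒ phys 0x2C9BC (huge @L1)  [2 reads]
#1 VA=0x78300D42E (r,kernel):
  L0 @0x27[30] → 0x2D007  P=1,RW=1,US=1,PS=0
  L1 @0x2D[24] → 0x31007  P=1,RW=1,US=1,PS=0
  L2 @0x31[13] → 0x34007  P=1,RW=1,US=1,PS=0
  ⇒ phys 0x3442E  [3 reads]
#2 VA=0x3004009BC (r,kernel):
  TLB hit vpn=0x300400 → PA=0x2C9BC
#3 VA=0x10341027F (r,kernel):
  L0 @0x27[4] → 0x37007  P=1,RW=1,US=1,PS=0
  L1 @0x37[26] → 0x38007  P=1,RW=1,US=1,PS=0
  L2 @0x38[16] → 0x39007  P=1,RW=1,US=1,PS=0
  ⇒ phys 0x3927F  [3 reads]
#4 VA=0x681616B4F (r,kernel):
  L0 @0x27[26] → 0x3B007  P=1,RW=1,US=1,PS=0
  L1 @0x3B[11] → 0x3D007  P=1,RW=1,US=1,PS=0
  L2 @0x3D[22] → 0x62000  P=0,RW=0,US=0,PS=0
  ⇒ fault: PAGE_NOT_PRESENT  — 3 lookups
#5 VA=0x40361F4AC (r,kernel):
  L0 @0x27[16] → 0x3F007  P=1,RW=1,US=1,PS=0
  L1 @0x3F[27] → 0x42007  P=1,RW=1,US=1,PS=0
  L2 @0x42[31] → 0x46007  P=1,RW=1,US=1,PS=0
  ⇒ phys 0x464AC  [3 reads]

TLB: [["0x300400", "0x2C"], ["0x78300D", "0x34"], ["0x103410", "0x39"], ["0x40361F", "0x46"]]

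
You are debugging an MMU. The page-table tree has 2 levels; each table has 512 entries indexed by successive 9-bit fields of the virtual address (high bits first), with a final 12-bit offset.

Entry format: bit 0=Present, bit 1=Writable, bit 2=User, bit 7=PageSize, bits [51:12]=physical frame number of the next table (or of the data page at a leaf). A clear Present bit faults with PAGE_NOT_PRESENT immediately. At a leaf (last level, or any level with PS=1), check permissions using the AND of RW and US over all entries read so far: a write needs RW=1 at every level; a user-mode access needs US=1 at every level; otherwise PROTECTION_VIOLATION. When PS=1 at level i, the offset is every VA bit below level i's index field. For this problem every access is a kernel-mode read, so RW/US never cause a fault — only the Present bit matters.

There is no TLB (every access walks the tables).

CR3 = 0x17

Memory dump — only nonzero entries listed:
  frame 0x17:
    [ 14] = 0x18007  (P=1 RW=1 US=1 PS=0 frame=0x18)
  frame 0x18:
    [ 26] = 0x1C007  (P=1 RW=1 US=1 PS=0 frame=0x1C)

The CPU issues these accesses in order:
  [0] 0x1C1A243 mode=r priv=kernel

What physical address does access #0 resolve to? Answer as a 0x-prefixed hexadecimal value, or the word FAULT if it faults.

Per-access translation:
#0 VA=0x1C1A243 (r,kernel):
  lvl0: tbl 0x17, slot 14 ⇒ 0x18007 (P1/RW1/US1/PS0)
  lvl1: tbl 0x18, slot 26 ⇒ 0x1C007 (P1/RW1/US1/PS0)
  ⇒ phys 0x1C243  [2 reads]

Access #0 PA: 0x1C243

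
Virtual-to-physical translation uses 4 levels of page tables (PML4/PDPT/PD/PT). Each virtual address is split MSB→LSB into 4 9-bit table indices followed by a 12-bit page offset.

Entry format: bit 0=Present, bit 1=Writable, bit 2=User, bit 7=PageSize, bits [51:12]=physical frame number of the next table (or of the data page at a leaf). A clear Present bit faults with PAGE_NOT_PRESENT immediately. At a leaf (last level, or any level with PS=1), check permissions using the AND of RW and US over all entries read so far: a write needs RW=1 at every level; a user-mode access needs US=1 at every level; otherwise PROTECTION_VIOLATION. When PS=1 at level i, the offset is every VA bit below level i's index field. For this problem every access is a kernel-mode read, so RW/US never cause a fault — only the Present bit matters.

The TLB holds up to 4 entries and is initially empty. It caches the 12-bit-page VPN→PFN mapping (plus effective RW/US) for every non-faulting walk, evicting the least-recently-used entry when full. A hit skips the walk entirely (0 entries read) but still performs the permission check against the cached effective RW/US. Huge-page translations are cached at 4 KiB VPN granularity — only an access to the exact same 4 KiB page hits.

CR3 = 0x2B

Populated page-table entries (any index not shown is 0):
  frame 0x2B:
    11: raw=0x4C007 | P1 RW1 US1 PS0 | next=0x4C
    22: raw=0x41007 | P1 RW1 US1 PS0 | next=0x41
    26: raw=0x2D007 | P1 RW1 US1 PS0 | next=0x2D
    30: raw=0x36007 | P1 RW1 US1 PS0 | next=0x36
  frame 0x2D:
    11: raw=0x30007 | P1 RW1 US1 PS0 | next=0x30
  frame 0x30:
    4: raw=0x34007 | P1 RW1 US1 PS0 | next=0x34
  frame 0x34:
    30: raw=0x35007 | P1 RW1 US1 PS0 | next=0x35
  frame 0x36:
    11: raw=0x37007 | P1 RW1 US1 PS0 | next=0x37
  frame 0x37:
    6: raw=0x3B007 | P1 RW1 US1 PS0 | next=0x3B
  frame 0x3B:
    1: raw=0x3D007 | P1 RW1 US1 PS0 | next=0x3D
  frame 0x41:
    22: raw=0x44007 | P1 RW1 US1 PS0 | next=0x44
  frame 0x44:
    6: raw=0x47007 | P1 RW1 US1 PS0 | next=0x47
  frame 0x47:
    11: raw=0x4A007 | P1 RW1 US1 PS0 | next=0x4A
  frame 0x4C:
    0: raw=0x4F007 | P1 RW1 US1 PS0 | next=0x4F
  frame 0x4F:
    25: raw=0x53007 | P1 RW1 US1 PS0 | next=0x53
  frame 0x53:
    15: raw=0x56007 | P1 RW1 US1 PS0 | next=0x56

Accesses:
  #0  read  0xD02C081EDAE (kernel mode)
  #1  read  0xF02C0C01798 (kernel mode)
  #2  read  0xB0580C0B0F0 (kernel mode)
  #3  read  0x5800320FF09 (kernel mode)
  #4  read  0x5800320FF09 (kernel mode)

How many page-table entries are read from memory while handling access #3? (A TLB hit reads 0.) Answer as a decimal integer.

Per-access translation:
#0 VA=0xD02C081EDAE (r,kernel):
  L0: frame=0x2B idx=26 entry=0x2D007 [P=1 RW=1 US=1 PS=0]
  L1: frame=0x2D idx=11 entry=0x30007 [P=1 RW=1 US=1 PS=0]
  L2: frame=0x30 idx=4 entry=0x34007 [P=1 RW=1 US=1 PS=0]
  L3: frame=0x34 idx=30 entry=0x35007 [P=1 RW=1 US=1 PS=0]
  ⇒ phys 0x35DAE  [4 reads]
#1 VA=0xF02C0C01798 (r,kernel):
  L0: frame=0x2B idx=30 entry=0x36007 [P=1 RW=1 US=1 PS=0]
  L1: frame=0x36 idx=11 entry=0x37007 [P=1 RW=1 US=1 PS=0]
  L2: frame=0x37 idx=6 entry=0x3B007 [P=1 RW=1 US=1 PS=0]
  L3: frame=0x3B idx=1 entry=0x3D007 [P=1 RW=1 US=1 PS=0]
  ⇒ phys 0x3D798  [4 reads]
#2 VA=0xB0580C0B0F0 (r,kernel):
  L0: frame=0x2B idx=22 entry=0x41007 [P=1 RW=1 US=1 PS=0]
  L1: frame=0x41 idx=22 entry=0x44007 [P=1 RW=1 US=1 PS=0]
  L2: frame=0x44 idx=6 entry=0x47007 [P=1 RW=1 US=1 PS=0]
  L3: frame=0x47 idx=11 entry=0x4A007 [P=1 RW=1 US=1 PS=0]
  ⇒ phys 0x4A0F0  [4 reads]
#3 VA=0x5800320FF09 (r,kernel):
  L0: frame=0x2B idx=11 entry=0x4C007 [P=1 RW=1 US=1 PS=0]
  L1: frame=0x4C idx=0 entry=0x4F007 [P=1 RW=1 US=1 PS=0]
  L2: frame=0x4F idx=25 entry=0x53007 [P=1 RW=1 US=1 PS=0]
  L3: frame=0x53 idx=15 entry=0x56007 [P=1 RW=1 US=1 PS=0]
  ⇒ phys 0x56F09  [4 reads]
#4 VA=0x5800320FF09 (r,kernel):
  TLB hit vpn=0x5800320F → PA=0x56F09

Entries read for #3: 4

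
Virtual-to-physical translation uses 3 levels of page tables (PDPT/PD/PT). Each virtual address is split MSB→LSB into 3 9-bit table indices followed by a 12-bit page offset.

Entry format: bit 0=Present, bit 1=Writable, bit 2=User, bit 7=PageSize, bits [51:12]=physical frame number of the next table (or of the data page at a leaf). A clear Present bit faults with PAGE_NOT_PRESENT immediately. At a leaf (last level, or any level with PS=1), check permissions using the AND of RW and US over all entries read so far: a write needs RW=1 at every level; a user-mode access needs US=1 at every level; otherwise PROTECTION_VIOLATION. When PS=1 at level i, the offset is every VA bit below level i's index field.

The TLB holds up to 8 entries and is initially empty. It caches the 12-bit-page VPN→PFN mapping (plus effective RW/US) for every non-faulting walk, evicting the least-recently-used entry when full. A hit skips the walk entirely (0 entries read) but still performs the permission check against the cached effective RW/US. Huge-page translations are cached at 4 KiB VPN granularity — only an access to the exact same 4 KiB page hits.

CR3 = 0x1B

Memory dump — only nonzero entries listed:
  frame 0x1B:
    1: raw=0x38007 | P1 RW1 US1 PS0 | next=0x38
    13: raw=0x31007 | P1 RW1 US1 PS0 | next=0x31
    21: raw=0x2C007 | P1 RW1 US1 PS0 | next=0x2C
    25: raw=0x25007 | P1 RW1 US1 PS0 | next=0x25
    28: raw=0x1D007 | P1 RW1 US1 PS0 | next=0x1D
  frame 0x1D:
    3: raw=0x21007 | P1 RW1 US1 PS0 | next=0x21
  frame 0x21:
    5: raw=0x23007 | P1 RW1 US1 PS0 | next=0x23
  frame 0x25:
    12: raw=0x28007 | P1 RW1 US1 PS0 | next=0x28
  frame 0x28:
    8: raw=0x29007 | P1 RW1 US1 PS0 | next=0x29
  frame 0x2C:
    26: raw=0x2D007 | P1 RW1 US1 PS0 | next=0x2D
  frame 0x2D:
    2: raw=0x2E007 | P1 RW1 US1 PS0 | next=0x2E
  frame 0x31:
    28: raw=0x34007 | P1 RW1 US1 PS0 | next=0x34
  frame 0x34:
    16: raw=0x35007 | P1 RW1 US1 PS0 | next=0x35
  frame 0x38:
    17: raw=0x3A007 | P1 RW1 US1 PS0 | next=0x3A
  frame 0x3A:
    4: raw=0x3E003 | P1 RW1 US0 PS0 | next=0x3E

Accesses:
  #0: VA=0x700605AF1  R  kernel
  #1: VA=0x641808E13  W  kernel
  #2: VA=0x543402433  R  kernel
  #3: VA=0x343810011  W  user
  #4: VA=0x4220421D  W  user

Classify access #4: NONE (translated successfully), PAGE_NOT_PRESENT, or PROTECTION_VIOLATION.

Per-access translation:
#0 VA=0x700605AF1 (r,kernel):
  [0] read 0x1B idx=28: raw=0x1D007 flags P=1 W=1 U=1 S=0
  [1] read 0x1D idx=3: raw=0x21007 flags P=1 W=1 U=1 S=0
  [2] read 0x21 idx=5: raw=0x23007 flags P=1 W=1 U=1 S=0
  ✓ 0x23AF1  — 3 lookups
#1 VA=0x641808E13 (w,kernel):
  [0] read 0x1B idx=25: raw=0x25007 flags P=1 W=1 U=1 S=0
  [1] read 0x25 idx=12: raw=0x28007 flags P=1 W=1 U=1 S=0
  [2] read 0x28 idx=8: raw=0x29007 flags P=1 W=1 U=1 S=0
  ✓ 0x29E13  — 3 lookups
#2 VA=0x543402433 (r,kernel):
  [0] read 0x1B idx=21: raw=0x2C007 flags P=1 W=1 U=1 S=0
  [1] read 0x2C idx=26: raw=0x2D007 flags P=1 W=1 U=1 S=0
  [2] read 0x2D idx=2: raw=0x2E007 flags P=1 W=1 U=1 S=0
  ✓ 0x2E433  — 3 lookups
#3 VA=0x343810011 (w,user):
  [0] read 0x1B idx=13: raw=0x31007 flags P=1 W=1 U=1 S=0
  [1] read 0x31 idx=28: raw=0x34007 flags P=1 W=1 U=1 S=0
  [2] read 0x34 idx=16: raw=0x35007 flags P=1 W=1 U=1 S=0
  ✓ 0x35011  — 3 lookups
#4 VA=0x4220421D (w,user):
  [0] read 0x1B idx=1: raw=0x38007 flags P=1 W=1 U=1 S=0
  [1] read 0x38 idx=17: raw=0x3A007 flags P=1 W=1 U=1 S=0
  [2] read 0x3A idx=4: raw=0x3E003 flags P=1 W=1 U=0 S=0
  ⇒ fault: PROTECTION_VIOLATION  — 3 lookups

Access #4 fault: PROTECTION_VIOLATION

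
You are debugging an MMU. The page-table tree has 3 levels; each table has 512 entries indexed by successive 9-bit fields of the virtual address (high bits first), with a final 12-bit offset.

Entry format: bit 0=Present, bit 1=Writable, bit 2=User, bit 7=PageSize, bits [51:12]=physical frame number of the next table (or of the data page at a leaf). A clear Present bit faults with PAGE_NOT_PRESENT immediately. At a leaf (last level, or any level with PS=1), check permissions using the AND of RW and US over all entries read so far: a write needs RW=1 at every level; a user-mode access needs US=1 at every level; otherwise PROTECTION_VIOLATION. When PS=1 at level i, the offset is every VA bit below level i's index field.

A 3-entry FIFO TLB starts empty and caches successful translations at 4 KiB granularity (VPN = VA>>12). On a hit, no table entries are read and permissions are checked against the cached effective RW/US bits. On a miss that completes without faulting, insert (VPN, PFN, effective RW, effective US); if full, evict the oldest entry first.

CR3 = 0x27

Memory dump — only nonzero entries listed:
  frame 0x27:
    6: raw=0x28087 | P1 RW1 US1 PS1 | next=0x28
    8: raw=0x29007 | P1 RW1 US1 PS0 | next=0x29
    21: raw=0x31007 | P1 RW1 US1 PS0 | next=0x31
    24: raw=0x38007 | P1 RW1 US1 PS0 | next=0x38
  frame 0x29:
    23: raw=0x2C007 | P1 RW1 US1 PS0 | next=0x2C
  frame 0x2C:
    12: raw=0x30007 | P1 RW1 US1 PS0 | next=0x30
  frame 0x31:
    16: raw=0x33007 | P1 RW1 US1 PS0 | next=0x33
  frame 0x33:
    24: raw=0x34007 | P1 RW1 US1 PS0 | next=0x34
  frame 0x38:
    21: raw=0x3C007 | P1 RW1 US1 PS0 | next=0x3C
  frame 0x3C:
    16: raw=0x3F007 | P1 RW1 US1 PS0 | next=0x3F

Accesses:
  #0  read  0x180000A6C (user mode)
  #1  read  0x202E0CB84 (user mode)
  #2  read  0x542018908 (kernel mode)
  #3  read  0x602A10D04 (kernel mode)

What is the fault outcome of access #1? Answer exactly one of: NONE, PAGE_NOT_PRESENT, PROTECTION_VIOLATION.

Walk each access:
#0 VA=0x180000A6C (r,user):
  lvl0: tbl 0x27, slot 6 ⇒ 0x28087 (P1/RW1/US1/PS1)
  ✓ 0x28A6C (huge @L0)  — 1 lookups
#1 VA=0x202E0CB84 (r,user):
  lvl0: tbl 0x27, slot 8 ⇒ 0x29007 (P1/RW1/US1/PS0)
  lvl1: tbl 0x29, slot 23 ⇒ 0x2C007 (P1/RW1/US1/PS0)
  lvl2: tbl 0x2C, slot 12 ⇒ 0x30007 (P1/RW1/US1/PS0)
  ✓ 0x30B84  — 3 lookups
#2 VA=0x542018908 (r,kernel):
  lvl0: tbl 0x27, slot 21 ⇒ 0x31007 (P1/RW1/US1/PS0)
  lvl1: tbl 0x31, slot 16 ⇒ 0x33007 (P1/RW1/US1/PS0)
  lvl2: tbl 0x33, slot 24 ⇒ 0x34007 (P1/RW1/US1/PS0)
  ✓ 0x34908  — 3 lookups
#3 VA=0x602A10D04 (r,kernel):
  lvl0: tbl 0x27, slot 24 ⇒ 0x38007 (P1/RW1/US1/PS0)
  lvl1: tbl 0x38, slot 21 ⇒ 0x3C007 (P1/RW1/US1/PS0)
  lvl2: tbl 0x3C, slot 16 ⇒ 0x3F007 (P1/RW1/US1/PS0)
  ✓ 0x3FD04  — 3 lookups

Access #1 fault: NONE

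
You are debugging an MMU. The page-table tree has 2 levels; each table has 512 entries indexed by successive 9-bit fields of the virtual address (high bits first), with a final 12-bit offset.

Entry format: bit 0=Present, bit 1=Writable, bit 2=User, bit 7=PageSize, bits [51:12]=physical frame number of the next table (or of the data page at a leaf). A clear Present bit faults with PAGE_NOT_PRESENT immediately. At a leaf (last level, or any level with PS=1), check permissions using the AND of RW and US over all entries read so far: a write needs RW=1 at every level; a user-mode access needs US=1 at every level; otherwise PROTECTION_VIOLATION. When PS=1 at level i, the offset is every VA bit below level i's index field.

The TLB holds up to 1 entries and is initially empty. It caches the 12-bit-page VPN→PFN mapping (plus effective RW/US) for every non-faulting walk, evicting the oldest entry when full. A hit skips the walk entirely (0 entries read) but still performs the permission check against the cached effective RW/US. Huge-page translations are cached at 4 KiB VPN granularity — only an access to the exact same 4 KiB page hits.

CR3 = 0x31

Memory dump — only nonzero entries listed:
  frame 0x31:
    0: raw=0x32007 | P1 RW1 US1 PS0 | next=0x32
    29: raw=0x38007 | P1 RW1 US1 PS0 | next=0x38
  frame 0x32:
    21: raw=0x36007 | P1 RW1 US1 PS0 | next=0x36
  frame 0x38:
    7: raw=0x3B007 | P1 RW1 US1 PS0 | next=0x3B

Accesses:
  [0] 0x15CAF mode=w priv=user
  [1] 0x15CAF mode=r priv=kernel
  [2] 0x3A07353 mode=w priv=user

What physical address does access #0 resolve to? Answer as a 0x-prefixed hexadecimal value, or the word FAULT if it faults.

Per-access translation:
#0 VA=0x15CAF (w,user):
  L0: frame=0x31 idx=0 entry=0x32007 [P=1 RW=1 US=1 PS=0]
  L1: frame=0x32 idx=21 entry=0x36007 [P=1 RW=1 US=1 PS=0]
  ⇒ phys 0x36CAF  [2 reads]
#1 VA=0x15CAF (r,kernel):
  TLB hit vpn=0x15 → PA=0x36CAF
#2 VA=0x3A07353 (w,user):
  L0: frame=0x31 idx=29 entry=0x38007 [P=1 RW=1 US=1 PS=0]
  L1: frame=0x38 idx=7 entry=0x3B007 [P=1 RW=1 US=1 PS=0]
  ⇒ phys 0x3B353  [2 reads]

Access #0 PA: 0x36CAF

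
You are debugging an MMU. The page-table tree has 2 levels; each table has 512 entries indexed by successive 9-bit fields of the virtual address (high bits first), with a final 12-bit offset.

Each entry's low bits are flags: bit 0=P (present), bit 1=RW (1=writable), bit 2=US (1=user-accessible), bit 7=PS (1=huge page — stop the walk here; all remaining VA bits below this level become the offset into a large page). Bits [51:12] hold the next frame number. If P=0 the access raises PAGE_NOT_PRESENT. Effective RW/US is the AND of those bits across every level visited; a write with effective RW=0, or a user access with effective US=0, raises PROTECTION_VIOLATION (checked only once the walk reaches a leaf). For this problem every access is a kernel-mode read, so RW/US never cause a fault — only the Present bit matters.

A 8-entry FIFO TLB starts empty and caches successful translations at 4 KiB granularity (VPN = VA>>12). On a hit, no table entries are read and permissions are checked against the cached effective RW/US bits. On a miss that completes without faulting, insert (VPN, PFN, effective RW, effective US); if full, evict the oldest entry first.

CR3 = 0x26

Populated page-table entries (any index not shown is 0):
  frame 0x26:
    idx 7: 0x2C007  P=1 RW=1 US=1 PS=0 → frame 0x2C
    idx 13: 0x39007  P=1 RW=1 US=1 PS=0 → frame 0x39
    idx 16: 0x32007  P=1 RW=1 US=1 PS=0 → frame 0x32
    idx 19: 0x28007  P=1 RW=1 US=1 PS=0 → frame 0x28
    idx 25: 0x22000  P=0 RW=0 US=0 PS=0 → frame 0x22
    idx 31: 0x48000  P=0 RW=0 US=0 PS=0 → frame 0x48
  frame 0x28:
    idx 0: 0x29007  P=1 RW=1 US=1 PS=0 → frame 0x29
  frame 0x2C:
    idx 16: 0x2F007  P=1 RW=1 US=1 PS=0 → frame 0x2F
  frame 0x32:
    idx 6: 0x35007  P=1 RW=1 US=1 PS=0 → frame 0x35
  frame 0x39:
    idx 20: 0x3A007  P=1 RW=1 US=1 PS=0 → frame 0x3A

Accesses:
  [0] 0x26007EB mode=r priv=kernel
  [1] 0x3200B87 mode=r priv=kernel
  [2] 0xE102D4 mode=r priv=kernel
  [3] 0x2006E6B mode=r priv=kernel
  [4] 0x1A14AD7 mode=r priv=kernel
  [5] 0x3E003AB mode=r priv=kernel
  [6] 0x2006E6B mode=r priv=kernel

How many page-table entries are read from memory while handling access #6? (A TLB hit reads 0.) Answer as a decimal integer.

Per-access translation:
#0 VA=0x26007EB (r,kernel):
  L0: frame=0x26 idx=19 entry=0x28007 [P=1 RW=1 US=1 PS=0]
  L1: frame=0x28 idx=0 entry=0x29007 [P=1 RW=1 US=1 PS=0]
  ⇒ phys 0x297EB  [2 reads]
#1 VA=0x3200B87 (r,kernel):
  L0: frame=0x26 idx=25 entry=0x22000 [P=0 RW=0 US=0 PS=0]
  → PAGE_NOT_PRESENT  (1 entries read)
#2 VA=0xE102D4 (r,kernel):
  L0: frame=0x26 idx=7 entry=0x2C007 [P=1 RW=1 US=1 PS=0]
  L1: frame=0x2C idx=16 entry=0x2F007 [P=1 RW=1 US=1 PS=0]
  ⇒ phys 0x2F2D4  [2 reads]
#3 VA=0x2006E6B (r,kernel):
  L0: frame=0x26 idx=16 entry=0x32007 [P=1 RW=1 US=1 PS=0]
  L1: frame=0x32 idx=6 entry=0x35007 [P=1 RW=1 US=1 PS=0]
  ⇒ phys 0x35E6B  [2 reads]
#4 VA=0x1A14AD7 (r,kernel):
  L0: frame=0x26 idx=13 entry=0x39007 [P=1 RW=1 US=1 PS=0]
  L1: frame=0x39 idx=20 entry=0x3A007 [P=1 RW=1 US=1 PS=0]
  ⇒ phys 0x3AAD7  [2 reads]
#5 VA=0x3E003AB (r,kernel):
  L0: frame=0x26 idx=31 entry=0x48000 [P=0 RW=0 US=0 PS=0]
  → PAGE_NOT_PRESENT  (1 entries read)
#6 VA=0x2006E6B (r,kernel):
  TLB hit vpn=0x2006 → PA=0x35E6B

Entries read for #6: 0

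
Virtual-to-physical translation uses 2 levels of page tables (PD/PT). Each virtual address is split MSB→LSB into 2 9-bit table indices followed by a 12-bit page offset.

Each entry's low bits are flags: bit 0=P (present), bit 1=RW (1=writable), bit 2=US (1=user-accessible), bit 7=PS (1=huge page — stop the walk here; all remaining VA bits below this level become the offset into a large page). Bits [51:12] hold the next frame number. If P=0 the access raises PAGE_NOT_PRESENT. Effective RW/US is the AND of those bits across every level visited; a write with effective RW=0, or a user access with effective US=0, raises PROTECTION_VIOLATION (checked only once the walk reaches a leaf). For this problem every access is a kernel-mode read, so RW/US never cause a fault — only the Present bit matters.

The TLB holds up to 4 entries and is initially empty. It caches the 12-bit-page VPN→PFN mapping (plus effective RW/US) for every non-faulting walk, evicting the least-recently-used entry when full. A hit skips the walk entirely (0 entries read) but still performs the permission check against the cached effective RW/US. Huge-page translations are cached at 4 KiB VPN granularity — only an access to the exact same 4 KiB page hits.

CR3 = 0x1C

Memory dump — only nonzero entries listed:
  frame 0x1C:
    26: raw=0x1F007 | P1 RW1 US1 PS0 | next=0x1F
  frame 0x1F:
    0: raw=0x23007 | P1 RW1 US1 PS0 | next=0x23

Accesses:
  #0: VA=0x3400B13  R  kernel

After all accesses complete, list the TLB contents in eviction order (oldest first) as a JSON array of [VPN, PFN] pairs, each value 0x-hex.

Per-access translation:
#0 VA=0x3400B13 (r,kernel):
  L0: frame=0x1C idx=26 entry=0x1F007 [P=1 RW=1 US=1 PS=0]
  L1: frame=0x1F idx=0 entry=0x23007 [P=1 RW=1 US=1 PS=0]
  → PA=0x23B13  (2 entries read)

TLB: [["0x3400", "0x23"]]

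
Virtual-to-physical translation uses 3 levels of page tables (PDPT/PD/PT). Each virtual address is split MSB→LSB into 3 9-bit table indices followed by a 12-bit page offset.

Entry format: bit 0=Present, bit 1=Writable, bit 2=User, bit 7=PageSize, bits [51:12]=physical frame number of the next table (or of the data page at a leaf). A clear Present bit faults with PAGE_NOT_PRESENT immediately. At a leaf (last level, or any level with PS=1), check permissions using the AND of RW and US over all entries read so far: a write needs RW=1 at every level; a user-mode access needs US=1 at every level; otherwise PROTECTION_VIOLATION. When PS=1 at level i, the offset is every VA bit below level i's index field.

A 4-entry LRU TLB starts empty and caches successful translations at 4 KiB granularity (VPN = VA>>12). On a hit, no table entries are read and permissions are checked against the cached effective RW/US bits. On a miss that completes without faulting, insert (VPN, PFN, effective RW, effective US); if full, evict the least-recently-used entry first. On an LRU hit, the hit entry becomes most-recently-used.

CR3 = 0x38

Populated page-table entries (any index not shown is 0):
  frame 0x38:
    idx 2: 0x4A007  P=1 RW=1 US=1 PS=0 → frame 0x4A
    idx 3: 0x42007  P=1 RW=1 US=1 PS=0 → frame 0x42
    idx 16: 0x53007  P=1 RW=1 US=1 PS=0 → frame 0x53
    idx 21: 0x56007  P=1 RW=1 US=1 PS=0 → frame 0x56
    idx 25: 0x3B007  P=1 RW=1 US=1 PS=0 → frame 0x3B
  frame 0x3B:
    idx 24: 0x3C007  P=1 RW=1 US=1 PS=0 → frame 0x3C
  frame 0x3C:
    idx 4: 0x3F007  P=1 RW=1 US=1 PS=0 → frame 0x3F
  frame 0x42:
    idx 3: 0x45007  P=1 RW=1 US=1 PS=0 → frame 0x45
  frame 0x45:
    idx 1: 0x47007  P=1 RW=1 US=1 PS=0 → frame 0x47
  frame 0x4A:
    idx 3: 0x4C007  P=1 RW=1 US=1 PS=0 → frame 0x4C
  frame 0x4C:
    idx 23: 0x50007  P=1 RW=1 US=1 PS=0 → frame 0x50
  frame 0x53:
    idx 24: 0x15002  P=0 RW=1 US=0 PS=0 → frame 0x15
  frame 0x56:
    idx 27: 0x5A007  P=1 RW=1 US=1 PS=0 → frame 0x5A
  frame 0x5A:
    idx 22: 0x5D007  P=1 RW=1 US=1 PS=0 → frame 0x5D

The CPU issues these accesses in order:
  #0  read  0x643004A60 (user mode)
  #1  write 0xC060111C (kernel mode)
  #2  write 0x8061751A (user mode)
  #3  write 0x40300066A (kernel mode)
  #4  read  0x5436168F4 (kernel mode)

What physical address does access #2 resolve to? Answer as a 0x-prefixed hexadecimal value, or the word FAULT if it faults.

Trace:
#0 VA=0x643004A60 (r,user):
  L0: frame=0x38 idx=25 entry=0x3B007 [P=1 RW=1 US=1 PS=0]
  L1: frame=0x3B idx=24 entry=0x3C007 [P=1 RW=1 US=1 PS=0]
  L2: frame=0x3C idx=4 entry=0x3F007 [P=1 RW=1 US=1 PS=0]
  ⇒ phys 0x3FA60  [3 reads]
#1 VA=0xC060111C (w,kernel):
  L0: frame=0x38 idx=3 entry=0x42007 [P=1 RW=1 US=1 PS=0]
  L1: frame=0x42 idx=3 entry=0x45007 [P=1 RW=1 US=1 PS=0]
  L2: frame=0x45 idx=1 entry=0x47007 [P=1 RW=1 US=1 PS=0]
  ⇒ phys 0x4711C  [3 reads]
#2 VA=0x8061751A (w,user):
  L0: frame=0x38 idx=2 entry=0x4A007 [P=1 RW=1 US=1 PS=0]
  L1: frame=0x4A idx=3 entry=0x4C007 [P=1 RW=1 US=1 PS=0]
  L2: frame=0x4C idx=23 entry=0x50007 [P=1 RW=1 US=1 PS=0]
  ⇒ phys 0x5051A  [3 reads]
#3 VA=0x40300066A (w,kernel):
  L0: frame=0x38 idx=16 entry=0x53007 [P=1 RW=1 US=1 PS=0]
  L1: frame=0x53 idx=24 entry=0x15002 [P=0 RW=1 US=0 PS=0]
  → PAGE_NOT_PRESENT  (2 entries read)
#4 VA=0x5436168F4 (r,kernel):
  L0: frame=0x38 idx=21 entry=0x56007 [P=1 RW=1 US=1 PS=0]
  L1: frame=0x56 idx=27 entry=0x5A007 [P=1 RW=1 US=1 PS=0]
  L2: frame=0x5A idx=22 entry=0x5D007 [P=1 RW=1 US=1 PS=0]
  ⇒ phys 0x5D8F4  [3 reads]

Access #2 PA: 0x5051A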